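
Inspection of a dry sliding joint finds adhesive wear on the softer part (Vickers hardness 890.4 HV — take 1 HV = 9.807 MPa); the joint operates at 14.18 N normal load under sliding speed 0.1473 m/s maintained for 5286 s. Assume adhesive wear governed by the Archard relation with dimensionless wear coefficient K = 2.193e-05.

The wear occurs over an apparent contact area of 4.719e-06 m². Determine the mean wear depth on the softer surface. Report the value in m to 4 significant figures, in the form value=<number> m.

The intermediates are shown rounded; every step carries exact precision, and a lone final rounding: 4 significant figures.
Path length L = v·t = 0.1473 m/s × 5286 s = 778.6 m.
Hardness H = 890.4 HV × 9.807 MPa/HV = 8732 MPa = 8.732e+09 Pa.
Expressed in SI base units: W = 14.18 N, H = 8.732e+09 Pa, K = 2.193e-05.
By Archard's law, V = K·W·L/H = 2.193e-05 · 14.18 · 778.6 / 8.732e+09 = 2.773e-11 m³.
Average depth h = V/A = 2.773e-11 / 4.719e-06 = 5.876e-06 m.

value=5.876e-06 m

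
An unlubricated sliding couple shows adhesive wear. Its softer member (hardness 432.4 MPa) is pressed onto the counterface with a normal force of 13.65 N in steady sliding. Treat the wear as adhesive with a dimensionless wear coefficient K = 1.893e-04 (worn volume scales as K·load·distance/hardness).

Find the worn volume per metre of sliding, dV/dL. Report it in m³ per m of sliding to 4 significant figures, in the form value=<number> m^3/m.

Intermediate values are displayed rounded; each operation keeps exact precision. Rounded just once to 4 significant figures.
Hardness H = 432.4 MPa = 4.324e+08 Pa.
Expressed in SI base units: W = 13.65 N, H = 4.324e+08 Pa, K = 1.893e-04.
The wear rate dV/dL = K·W/H (independent of L): 1.893e-04 · 13.65 / 4.324e+08 = 5.976e-12 m³/m.

value=5.976e-12 m^3/m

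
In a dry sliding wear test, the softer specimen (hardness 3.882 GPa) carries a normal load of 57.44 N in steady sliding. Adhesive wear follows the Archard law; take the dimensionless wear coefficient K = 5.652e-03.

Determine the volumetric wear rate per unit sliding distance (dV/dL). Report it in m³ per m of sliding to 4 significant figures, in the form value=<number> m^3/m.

value=8.363e-11 m^3/m

Intermediates are displayed rounded; all working math runs at full precision, and one final rounding: 4 significant digits.
Hardness H = 3.882 GPa = 3.882e+09 Pa.
As SI base values: W = 57.44 N, H = 3.882e+09 Pa, K = 5.652e-03.
The wear rate dV/dL = K·W/H (independent of L): 5.652e-03 · 57.44 / 3.882e+09 = 8.363e-11 m³/m.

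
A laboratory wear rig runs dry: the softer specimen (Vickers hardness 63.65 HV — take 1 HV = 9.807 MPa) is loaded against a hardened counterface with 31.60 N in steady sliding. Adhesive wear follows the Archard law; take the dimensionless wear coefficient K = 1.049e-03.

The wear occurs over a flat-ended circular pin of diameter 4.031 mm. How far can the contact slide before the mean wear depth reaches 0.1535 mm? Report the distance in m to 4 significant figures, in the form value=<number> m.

value=36.89 m

The intermediates are shown rounded, and the computation keeps exact precision — rounded just once, at four significant digits.
Hardness H = 63.65 HV × 9.807 MPa/HV = 624.2 MPa = 6.242e+08 Pa.
Pin diameter d = 4.031 mm = 0.004031 m. Contact area A = π·d²/4 = π·(0.004031 m)²/4 = 1.276e-05 m².
Depth limit h_lim = 0.1535 mm = 1.535e-04 m.
In SI base units, W = 31.60 N, H = 6.242e+08 Pa, K = 1.049e-03.
Volume at the limit: V_lim = h_lim·A = 1.535e-04 · 1.276e-05 = 1.959e-09 m³.
Life L = V_lim·H/(K·W) = 1.959e-09 · 6.242e+08 / (1.049e-03 · 31.60) = 36.89 m.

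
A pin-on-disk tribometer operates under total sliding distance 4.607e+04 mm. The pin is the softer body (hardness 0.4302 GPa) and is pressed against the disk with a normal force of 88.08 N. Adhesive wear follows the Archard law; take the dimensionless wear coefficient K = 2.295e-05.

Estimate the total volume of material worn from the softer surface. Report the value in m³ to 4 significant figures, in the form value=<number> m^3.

value=2.165e-10 m^3

Every step keeps exact precision — intermediate values appear rounded, and one last rounding, at 4 significant digits.
The distance L = 4.607e+04 mm = 46.07 m.
Hardness H = 0.4302 GPa = 4.302e+08 Pa.
Working in SI base units: W = 88.08 N, H = 4.302e+08 Pa, K = 2.295e-05.
The Archard volume V = K·W·L/H = 2.295e-05 · 88.08 · 46.07 / 4.302e+08 = 2.165e-10 m³.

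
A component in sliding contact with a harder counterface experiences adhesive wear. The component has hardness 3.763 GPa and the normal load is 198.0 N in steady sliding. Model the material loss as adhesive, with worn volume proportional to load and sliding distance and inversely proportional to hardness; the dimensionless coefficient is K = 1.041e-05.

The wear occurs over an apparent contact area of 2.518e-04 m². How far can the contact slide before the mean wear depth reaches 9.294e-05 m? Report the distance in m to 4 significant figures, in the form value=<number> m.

Intermediate values are shown rounded, and the computation holds exact precision — rounded just once: 4 significant digits.
Hardness H = 3.763 GPa = 3.763e+09 Pa.
SI base units throughout: W = 198.0 N, H = 3.763e+09 Pa, K = 1.041e-05.
Allowed volume V_lim = h_lim·A = 9.294e-05 · 2.518e-04 = 2.340e-08 m³.
Life L = V_lim·H/(K·W) = 2.340e-08 · 3.763e+09 / (1.041e-05 · 198.0) = 4.272e+04 m.

value=4.272e+04 m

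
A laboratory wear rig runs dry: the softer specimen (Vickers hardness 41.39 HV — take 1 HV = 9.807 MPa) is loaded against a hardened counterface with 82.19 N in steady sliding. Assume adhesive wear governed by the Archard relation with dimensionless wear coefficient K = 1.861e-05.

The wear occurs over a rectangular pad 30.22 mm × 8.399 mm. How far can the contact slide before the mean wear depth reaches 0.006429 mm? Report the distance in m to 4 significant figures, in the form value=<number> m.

value=433.0 m

Intermediates are printed rounded; each operation maintains exact precision, and rounded once at the end: 4 significant digits.
Convert: Hardness H = 41.39 HV × 9.807 MPa/HV = 405.9 MPa = 4.059e+08 Pa.
Convert: Pad sides 30.22 mm × 8.399 mm = 0.03022 m × 0.008399 m. Contact area A = 0.03022 m × 0.008399 m = 2.538e-04 m².
Convert: Depth limit h_lim = 0.006429 mm = 6.429e-06 m.
Working in SI base units: W = 82.19 N, H = 4.059e+08 Pa, K = 1.861e-05.
Wearable volume V_lim = h_lim·A = 6.429e-06 · 2.538e-04 = 1.632e-09 m³.
Thus life L = V_lim·H/(K·W) = 1.632e-09 · 4.059e+08 / (1.861e-05 · 82.19) = 433.0 m.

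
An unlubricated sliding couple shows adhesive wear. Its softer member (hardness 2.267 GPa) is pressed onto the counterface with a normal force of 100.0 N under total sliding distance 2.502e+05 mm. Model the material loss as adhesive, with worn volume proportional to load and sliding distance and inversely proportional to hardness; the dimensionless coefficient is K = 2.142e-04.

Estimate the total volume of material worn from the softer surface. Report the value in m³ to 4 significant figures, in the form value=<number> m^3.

value=2.364e-09 m^3

Intermediate values are displayed rounded. The algebra keeps full precision; one final rounding to four significant digits.
Distance L = 2.502e+05 mm = 250.2 m.
Hardness H = 2.267 GPa = 2.267e+09 Pa.
SI base units throughout: W = 100.0 N, H = 2.267e+09 Pa, K = 2.142e-04.
Volume removed: V = K·W·L/H = 2.142e-04 · 100.0 · 250.2 / 2.267e+09 = 2.364e-09 m³.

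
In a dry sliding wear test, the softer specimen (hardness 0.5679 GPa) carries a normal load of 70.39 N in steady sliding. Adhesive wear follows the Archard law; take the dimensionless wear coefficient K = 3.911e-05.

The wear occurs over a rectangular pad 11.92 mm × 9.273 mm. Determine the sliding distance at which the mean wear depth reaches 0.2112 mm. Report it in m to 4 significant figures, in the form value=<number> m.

value=4816 m

The intermediates are printed rounded; each operation holds full precision. Rounded once at the end: 4 significant digits.
Convert: Hardness H = 0.5679 GPa = 5.679e+08 Pa.
Convert: Pad sides 11.92 mm × 9.273 mm = 0.01192 m × 0.009273 m. Contact area A = 0.01192 m × 0.009273 m = 1.105e-04 m².
Convert: Depth limit h_lim = 0.2112 mm = 2.112e-04 m.
In SI base units: W = 70.39 N, H = 5.679e+08 Pa, K = 3.911e-05.
Wearable volume V_lim = h_lim·A = 2.112e-04 · 1.105e-04 = 2.334e-08 m³.
Inverting, life L = V_lim·H/(K·W) = 2.334e-08 · 5.679e+08 / (3.911e-05 · 70.39) = 4816 m.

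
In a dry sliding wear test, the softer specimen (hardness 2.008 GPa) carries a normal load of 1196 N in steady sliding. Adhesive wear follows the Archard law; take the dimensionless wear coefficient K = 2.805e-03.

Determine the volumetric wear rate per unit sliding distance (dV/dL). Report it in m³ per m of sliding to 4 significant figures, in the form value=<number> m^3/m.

value=1.671e-09 m^3/m

Intermediate values appear rounded, and all arithmetic holds exact precision; rounded just once: 4 significant digits.
Convert: Hardness H = 2.008 GPa = 2.008e+09 Pa.
In SI base units, W = 1196 N, H = 2.008e+09 Pa, K = 2.805e-03.
Wear rate dV/dL = K·W/H, so: 2.805e-03 · 1196 / 2.008e+09 = 1.671e-09 m³/m.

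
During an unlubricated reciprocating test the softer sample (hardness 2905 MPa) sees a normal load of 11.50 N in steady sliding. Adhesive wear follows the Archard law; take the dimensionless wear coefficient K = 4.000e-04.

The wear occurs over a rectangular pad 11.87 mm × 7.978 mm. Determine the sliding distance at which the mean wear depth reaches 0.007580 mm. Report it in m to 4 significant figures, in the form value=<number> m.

value=453.3 m

The algebra runs at full precision. Intermediates are displayed rounded; a lone final rounding, at 4 significant digits.
Convert: Hardness H = 2905 MPa = 2.905e+09 Pa.
Convert: Pad sides 11.87 mm × 7.978 mm = 0.01187 m × 0.007978 m. Contact area A = 0.01187 m × 0.007978 m = 9.470e-05 m².
Convert: Depth limit h_lim = 0.007580 mm = 7.580e-06 m.
Collected in SI base units: W = 11.50 N, H = 2.905e+09 Pa, K = 4.000e-04.
Wearable volume V_lim = h_lim·A = 7.580e-06 · 9.470e-05 = 7.178e-10 m³.
So the life L = V_lim·H/(K·W) = 7.178e-10 · 2.905e+09 / (4.000e-04 · 11.50) = 453.3 m.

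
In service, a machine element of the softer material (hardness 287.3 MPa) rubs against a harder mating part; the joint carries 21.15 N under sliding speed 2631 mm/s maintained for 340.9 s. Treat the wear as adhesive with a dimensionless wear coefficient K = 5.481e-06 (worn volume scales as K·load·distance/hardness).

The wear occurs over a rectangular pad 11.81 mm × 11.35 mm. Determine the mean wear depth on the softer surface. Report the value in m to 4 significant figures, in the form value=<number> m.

value=2.700e-06 m

Displayed values are rounded. All arithmetic runs at full precision; rounded once at the end: four significant figures.
Convert: Sliding speed v = 2631 mm/s = 2.631 m/s. The distance L = v·t = 2.631 m/s × 340.9 s = 896.9 m.
Convert: Hardness H = 287.3 MPa = 2.873e+08 Pa.
Convert: Pad sides 11.81 mm × 11.35 mm = 0.01181 m × 0.01135 m. Contact area A = 0.01181 m × 0.01135 m = 1.340e-04 m².
In SI base units: W = 21.15 N, H = 2.873e+08 Pa, K = 5.481e-06.
Volume removed: V = K·W·L/H = 5.481e-06 · 21.15 · 896.9 / 2.873e+08 = 3.619e-10 m³.
Mean wear depth h = V/A = 3.619e-10 / 1.340e-04 = 2.700e-06 m.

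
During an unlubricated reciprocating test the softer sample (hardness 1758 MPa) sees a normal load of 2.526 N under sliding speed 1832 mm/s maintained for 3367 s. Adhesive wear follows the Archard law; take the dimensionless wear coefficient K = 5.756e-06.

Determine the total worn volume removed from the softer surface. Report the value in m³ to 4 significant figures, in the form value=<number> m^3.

value=5.102e-11 m^3

Each operation holds full precision; quoted intermediates are rounded, and a lone final rounding to four significant digits.
Sliding speed v = 1832 mm/s = 1.832 m/s. Sliding distance L = v·t = 1.832 m/s × 3367 s = 6168 m.
Hardness H = 1758 MPa = 1.758e+09 Pa.
Expressed in SI base units: W = 2.526 N, H = 1.758e+09 Pa, K = 5.756e-06.
The Archard volume V = K·W·L/H = 5.756e-06 · 2.526 · 6168 / 1.758e+09 = 5.102e-11 m³.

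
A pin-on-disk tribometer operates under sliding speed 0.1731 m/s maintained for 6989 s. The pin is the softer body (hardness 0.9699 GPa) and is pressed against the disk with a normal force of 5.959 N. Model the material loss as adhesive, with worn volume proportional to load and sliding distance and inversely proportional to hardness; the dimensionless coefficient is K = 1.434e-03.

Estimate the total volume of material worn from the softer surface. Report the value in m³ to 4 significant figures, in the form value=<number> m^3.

The intermediates are printed rounded, and all arithmetic runs at full precision, and one last rounding, at 4 significant figures.
Sliding distance L = v·t = 0.1731 m/s × 6989 s = 1210 m.
Hardness H = 0.9699 GPa = 9.699e+08 Pa.
In SI base units, W = 5.959 N, H = 9.699e+08 Pa, K = 1.434e-03.
Volume removed: V = K·W·L/H = 1.434e-03 · 5.959 · 1210 / 9.699e+08 = 1.066e-08 m³.

value=1.066e-08 m^3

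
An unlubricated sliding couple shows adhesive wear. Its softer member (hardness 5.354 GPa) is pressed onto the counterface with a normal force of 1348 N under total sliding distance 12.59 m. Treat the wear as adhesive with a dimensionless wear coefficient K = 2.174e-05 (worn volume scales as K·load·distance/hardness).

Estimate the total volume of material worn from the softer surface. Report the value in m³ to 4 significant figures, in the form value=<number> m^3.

Each operation carries exact precision — printed values are rounded — a lone final rounding: 4 significant figures.
Convert: Hardness H = 5.354 GPa = 5.354e+09 Pa.
Working in SI base units: W = 1348 N, H = 5.354e+09 Pa, K = 2.174e-05.
By Archard's law, V = K·W·L/H = 2.174e-05 · 1348 · 12.59 / 5.354e+09 = 6.891e-11 m³.

value=6.891e-11 m^3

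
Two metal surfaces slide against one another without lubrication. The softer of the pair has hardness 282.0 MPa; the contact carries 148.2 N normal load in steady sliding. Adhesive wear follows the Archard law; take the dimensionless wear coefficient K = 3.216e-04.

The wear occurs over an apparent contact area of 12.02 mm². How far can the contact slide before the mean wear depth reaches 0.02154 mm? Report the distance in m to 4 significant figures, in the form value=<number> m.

Intermediates appear rounded, and the computation holds exact precision — one last rounding: four significant digits.
Convert: Hardness H = 282.0 MPa = 2.820e+08 Pa.
Convert: Contact area A = 12.02 mm² = 1.202e-05 m².
Convert: Depth limit h_lim = 0.02154 mm = 2.154e-05 m.
Restated in SI base units: W = 148.2 N, H = 2.820e+08 Pa, K = 3.216e-04.
Wearable volume V_lim = h_lim·A = 2.154e-05 · 1.202e-05 = 2.589e-10 m³.
Life L = V_lim·H/(K·W) = 2.589e-10 · 2.820e+08 / (3.216e-04 · 148.2) = 1.532 m.

value=1.532 m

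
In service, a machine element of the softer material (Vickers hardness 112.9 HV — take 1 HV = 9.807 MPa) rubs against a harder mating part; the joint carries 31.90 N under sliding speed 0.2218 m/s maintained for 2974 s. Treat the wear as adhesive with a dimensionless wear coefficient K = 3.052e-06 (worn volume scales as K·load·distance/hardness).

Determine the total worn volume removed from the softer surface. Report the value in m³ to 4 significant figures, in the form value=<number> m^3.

Intermediates are printed rounded — every step keeps exact precision; rounded just once: 4 significant figures.
Convert: Distance covered L = v·t = 0.2218 m/s × 2974 s = 659.6 m.
Convert: Hardness H = 112.9 HV × 9.807 MPa/HV = 1107 MPa = 1.107e+09 Pa.
Expressed in SI base units: W = 31.90 N, H = 1.107e+09 Pa, K = 3.052e-06.
The Archard volume V = K·W·L/H = 3.052e-06 · 31.90 · 659.6 / 1.107e+09 = 5.800e-11 m³.

value=5.800e-11 m^3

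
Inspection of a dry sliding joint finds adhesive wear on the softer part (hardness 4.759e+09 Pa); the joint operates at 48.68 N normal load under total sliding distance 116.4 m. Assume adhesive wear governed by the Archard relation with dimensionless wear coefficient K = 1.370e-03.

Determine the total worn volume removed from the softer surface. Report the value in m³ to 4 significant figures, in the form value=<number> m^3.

Printed values are rounded; each operation keeps full float precision, and a single final rounding, at four significant digits.
In SI base units, W = 48.68 N, H = 4.759e+09 Pa, K = 1.370e-03.
Archard volume V = K·W·L/H = 1.370e-03 · 48.68 · 116.4 / 4.759e+09 = 1.631e-09 m³.

value=1.631e-09 m^3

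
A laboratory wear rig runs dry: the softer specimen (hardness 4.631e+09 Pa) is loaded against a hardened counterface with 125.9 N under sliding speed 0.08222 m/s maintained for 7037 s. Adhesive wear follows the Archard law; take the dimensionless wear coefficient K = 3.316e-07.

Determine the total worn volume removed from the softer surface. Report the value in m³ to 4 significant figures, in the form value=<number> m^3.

value=5.216e-12 m^3

Intermediates are displayed rounded; every step holds full float precision — rounded once at the end to 4 significant digits.
Convert: Total distance L = v·t = 0.08222 m/s × 7037 s = 578.6 m.
Expressed in SI base units: W = 125.9 N, H = 4.631e+09 Pa, K = 3.316e-07.
Worn volume V = K·W·L/H = 3.316e-07 · 125.9 · 578.6 / 4.631e+09 = 5.216e-12 m³.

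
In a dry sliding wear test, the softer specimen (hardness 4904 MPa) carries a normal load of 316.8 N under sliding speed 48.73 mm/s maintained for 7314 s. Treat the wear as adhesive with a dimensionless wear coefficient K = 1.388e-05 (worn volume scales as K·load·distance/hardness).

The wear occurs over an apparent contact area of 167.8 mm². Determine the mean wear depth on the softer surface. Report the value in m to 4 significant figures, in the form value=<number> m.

value=1.905e-06 m

The algebra maintains full float precision — intermediates are displayed rounded, and rounded once at the end to four significant figures.
Convert: Sliding speed v = 48.73 mm/s = 0.04873 m/s. Sliding distance L = v·t = 0.04873 m/s × 7314 s = 356.4 m.
Convert: Hardness H = 4904 MPa = 4.904e+09 Pa.
Convert: Contact area A = 167.8 mm² = 1.678e-04 m².
SI base units throughout: W = 316.8 N, H = 4.904e+09 Pa, K = 1.388e-05.
By Archard's law, V = K·W·L/H = 1.388e-05 · 316.8 · 356.4 / 4.904e+09 = 3.196e-10 m³.
Depth of wear h = V/A = 3.196e-10 / 1.678e-04 = 1.905e-06 m.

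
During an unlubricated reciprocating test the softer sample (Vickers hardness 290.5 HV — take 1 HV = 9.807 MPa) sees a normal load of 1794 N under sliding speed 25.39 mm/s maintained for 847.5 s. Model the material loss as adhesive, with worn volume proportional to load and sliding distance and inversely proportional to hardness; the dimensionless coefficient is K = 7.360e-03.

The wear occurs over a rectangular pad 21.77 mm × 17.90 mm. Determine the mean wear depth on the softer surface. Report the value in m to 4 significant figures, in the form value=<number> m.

value=2.559e-04 m

Intermediate values are shown rounded — every step runs at exact precision, and rounded just once: 4 significant digits.
Convert: Sliding speed v = 25.39 mm/s = 0.02539 m/s. The distance L = v·t = 0.02539 m/s × 847.5 s = 21.52 m.
Convert: Hardness H = 290.5 HV × 9.807 MPa/HV = 2849 MPa = 2.849e+09 Pa.
Convert: Pad sides 21.77 mm × 17.90 mm = 0.02177 m × 0.01790 m. Contact area A = 0.02177 m × 0.01790 m = 3.897e-04 m².
SI base units throughout: W = 1794 N, H = 2.849e+09 Pa, K = 7.360e-03.
Archard volume V = K·W·L/H = 7.360e-03 · 1794 · 21.52 / 2.849e+09 = 9.973e-08 m³.
Wear depth h = V/A = 9.973e-08 / 3.897e-04 = 2.559e-04 m.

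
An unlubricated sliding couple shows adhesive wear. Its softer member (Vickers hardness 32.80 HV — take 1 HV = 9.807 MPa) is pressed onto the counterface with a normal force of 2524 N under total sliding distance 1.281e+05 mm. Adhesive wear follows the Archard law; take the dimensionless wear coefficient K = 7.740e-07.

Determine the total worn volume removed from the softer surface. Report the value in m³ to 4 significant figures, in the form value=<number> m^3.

value=7.780e-10 m^3

Intermediate values are printed rounded — all working math runs at exact precision; a single final rounding: 4 significant figures.
Distance L = 1.281e+05 mm = 128.1 m.
Hardness H = 32.80 HV × 9.807 MPa/HV = 321.7 MPa = 3.217e+08 Pa.
Working in SI base units: W = 2524 N, H = 3.217e+08 Pa, K = 7.740e-07.
Archard volume V = K·W·L/H = 7.740e-07 · 2524 · 128.1 / 3.217e+08 = 7.780e-10 m³.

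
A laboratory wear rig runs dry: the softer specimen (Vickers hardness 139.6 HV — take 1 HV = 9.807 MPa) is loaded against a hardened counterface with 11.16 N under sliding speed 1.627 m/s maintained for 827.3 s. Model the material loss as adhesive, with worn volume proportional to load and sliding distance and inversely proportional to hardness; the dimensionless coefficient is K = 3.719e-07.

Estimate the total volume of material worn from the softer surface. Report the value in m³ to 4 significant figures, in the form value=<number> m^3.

value=4.081e-12 m^3

All arithmetic carries exact precision; printed values are rounded — rounded just once, at four significant figures.
Convert: Distance covered L = v·t = 1.627 m/s × 827.3 s = 1346 m.
Convert: Hardness H = 139.6 HV × 9.807 MPa/HV = 1369 MPa = 1.369e+09 Pa.
Restated in SI base units: W = 11.16 N, H = 1.369e+09 Pa, K = 3.719e-07.
Wear volume V = K·W·L/H = 3.719e-07 · 11.16 · 1346 / 1.369e+09 = 4.081e-12 m³.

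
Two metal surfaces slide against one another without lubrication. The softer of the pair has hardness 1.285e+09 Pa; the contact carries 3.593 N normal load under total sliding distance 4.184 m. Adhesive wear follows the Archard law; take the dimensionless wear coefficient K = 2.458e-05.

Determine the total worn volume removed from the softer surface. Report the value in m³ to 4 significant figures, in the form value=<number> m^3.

value=2.876e-13 m^3

Displayed values are rounded; each operation maintains full float precision; rounded once at the end, at 4 significant figures.
SI base units throughout: W = 3.593 N, H = 1.285e+09 Pa, K = 2.458e-05.
Volume removed: V = K·W·L/H = 2.458e-05 · 3.593 · 4.184 / 1.285e+09 = 2.876e-13 m³.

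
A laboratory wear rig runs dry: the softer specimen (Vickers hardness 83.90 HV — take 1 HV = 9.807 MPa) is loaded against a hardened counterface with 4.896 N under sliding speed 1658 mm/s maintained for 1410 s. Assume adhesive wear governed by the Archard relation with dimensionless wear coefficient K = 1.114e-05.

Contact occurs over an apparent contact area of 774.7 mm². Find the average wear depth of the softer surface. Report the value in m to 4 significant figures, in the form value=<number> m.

Each operation keeps exact precision, and intermediate values are shown rounded — rounded once at the end, at four significant figures.
Convert: Sliding speed v = 1658 mm/s = 1.658 m/s. Total distance L = v·t = 1.658 m/s × 1410 s = 2338 m.
Convert: Hardness H = 83.90 HV × 9.807 MPa/HV = 822.8 MPa = 8.228e+08 Pa.
Convert: Contact area A = 774.7 mm² = 7.747e-04 m².
As SI base values: W = 4.896 N, H = 8.228e+08 Pa, K = 1.114e-05.
The Archard volume V = K·W·L/H = 1.114e-05 · 4.896 · 2338 / 8.228e+08 = 1.550e-10 m³.
Mean depth h = V/A = 1.550e-10 / 7.747e-04 = 2.000e-07 m.

value=2.000e-07 m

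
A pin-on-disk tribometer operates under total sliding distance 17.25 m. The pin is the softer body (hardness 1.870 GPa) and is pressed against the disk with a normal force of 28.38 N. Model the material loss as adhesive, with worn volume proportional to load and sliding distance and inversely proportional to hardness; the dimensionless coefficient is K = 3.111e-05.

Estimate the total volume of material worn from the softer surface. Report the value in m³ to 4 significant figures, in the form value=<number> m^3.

value=8.144e-12 m^3

The algebra maintains exact precision — the intermediates are displayed rounded, and rounded once at the end, at 4 significant digits.
Hardness H = 1.870 GPa = 1.870e+09 Pa.
In SI base units: W = 28.38 N, H = 1.870e+09 Pa, K = 3.111e-05.
Worn volume V = K·W·L/H = 3.111e-05 · 28.38 · 17.25 / 1.870e+09 = 8.144e-12 m³.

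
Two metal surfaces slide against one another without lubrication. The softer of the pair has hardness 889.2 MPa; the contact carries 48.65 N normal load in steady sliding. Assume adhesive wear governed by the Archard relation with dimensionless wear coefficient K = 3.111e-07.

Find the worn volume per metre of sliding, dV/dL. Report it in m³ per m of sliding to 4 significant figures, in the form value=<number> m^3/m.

Each operation keeps full float precision — intermediates are shown rounded, and a single final rounding, at four significant digits.
Hardness H = 889.2 MPa = 8.892e+08 Pa.
Expressed in SI base units: W = 48.65 N, H = 8.892e+08 Pa, K = 3.111e-07.
Wear rate dV/dL = K·W/H: 3.111e-07 · 48.65 / 8.892e+08 = 1.702e-14 m³/m.

value=1.702e-14 m^3/m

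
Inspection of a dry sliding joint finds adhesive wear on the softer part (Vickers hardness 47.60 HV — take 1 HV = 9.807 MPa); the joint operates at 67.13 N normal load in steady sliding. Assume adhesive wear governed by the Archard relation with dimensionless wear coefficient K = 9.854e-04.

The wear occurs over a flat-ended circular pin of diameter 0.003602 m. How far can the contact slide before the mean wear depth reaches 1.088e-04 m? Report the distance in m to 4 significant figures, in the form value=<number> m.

All working math holds full float precision — intermediate values are printed rounded. Rounded just once: four significant figures.
Convert: Hardness H = 47.60 HV × 9.807 MPa/HV = 466.8 MPa = 4.668e+08 Pa.
Convert: Contact area A = π·d²/4 = π·(0.003602 m)²/4 = 1.019e-05 m².
In SI base units, W = 67.13 N, H = 4.668e+08 Pa, K = 9.854e-04.
Wearable volume V_lim = h_lim·A = 1.088e-04 · 1.019e-05 = 1.109e-09 m³.
Inverting, life L = V_lim·H/(K·W) = 1.109e-09 · 4.668e+08 / (9.854e-04 · 67.13) = 7.824 m.

value=7.824 m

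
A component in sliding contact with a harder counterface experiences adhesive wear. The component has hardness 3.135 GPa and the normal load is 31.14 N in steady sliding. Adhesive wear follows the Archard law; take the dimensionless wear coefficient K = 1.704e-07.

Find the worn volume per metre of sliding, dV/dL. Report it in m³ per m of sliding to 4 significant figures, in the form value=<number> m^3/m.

The computation keeps full precision, and intermediates are printed rounded, and one last rounding, at four significant figures.
Convert: Hardness H = 3.135 GPa = 3.135e+09 Pa.
Collected in SI base units: W = 31.14 N, H = 3.135e+09 Pa, K = 1.704e-07.
Rate of wear dV/dL = K·W/H (independent of L): 1.704e-07 · 31.14 / 3.135e+09 = 1.693e-15 m³/m.

value=1.693e-15 m^3/m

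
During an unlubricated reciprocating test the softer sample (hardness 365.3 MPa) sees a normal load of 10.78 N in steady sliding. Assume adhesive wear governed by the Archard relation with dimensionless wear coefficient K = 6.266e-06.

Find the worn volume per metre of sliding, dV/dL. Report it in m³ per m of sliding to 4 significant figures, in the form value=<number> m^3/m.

value=1.849e-13 m^3/m

Each operation holds full precision — intermediate values are printed rounded — a single final rounding: 4 significant digits.
Convert: Hardness H = 365.3 MPa = 3.653e+08 Pa.
Working in SI base units: W = 10.78 N, H = 3.653e+08 Pa, K = 6.266e-06.
Rate of wear dV/dL = K·W/H (independent of L): 6.266e-06 · 10.78 / 3.653e+08 = 1.849e-13 m³/m.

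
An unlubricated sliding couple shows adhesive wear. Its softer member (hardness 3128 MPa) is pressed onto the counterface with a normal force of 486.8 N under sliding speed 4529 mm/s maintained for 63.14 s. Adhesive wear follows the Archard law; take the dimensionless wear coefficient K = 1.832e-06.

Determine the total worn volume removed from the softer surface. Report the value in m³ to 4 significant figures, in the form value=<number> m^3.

All working math carries full precision; the intermediates are displayed rounded, and one final rounding: four significant digits.
Sliding speed v = 4529 mm/s = 4.529 m/s. Path length L = v·t = 4.529 m/s × 63.14 s = 286.0 m.
Hardness H = 3128 MPa = 3.128e+09 Pa.
Collected in SI base units: W = 486.8 N, H = 3.128e+09 Pa, K = 1.832e-06.
Volume removed: V = K·W·L/H = 1.832e-06 · 486.8 · 286.0 / 3.128e+09 = 8.153e-11 m³.

value=8.153e-11 m^3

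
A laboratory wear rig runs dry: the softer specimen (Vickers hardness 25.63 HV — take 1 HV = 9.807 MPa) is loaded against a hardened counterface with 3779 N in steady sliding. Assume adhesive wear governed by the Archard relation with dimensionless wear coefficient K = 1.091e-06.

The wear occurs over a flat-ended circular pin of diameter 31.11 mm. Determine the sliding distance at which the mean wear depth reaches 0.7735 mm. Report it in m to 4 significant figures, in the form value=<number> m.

value=3.585e+04 m

The computation keeps full float precision — intermediates are printed rounded, and one final rounding, at 4 significant figures.
Hardness H = 25.63 HV × 9.807 MPa/HV = 251.4 MPa = 2.514e+08 Pa.
Pin diameter d = 31.11 mm = 0.03111 m. Contact area A = π·d²/4 = π·(0.03111 m)²/4 = 7.601e-04 m².
Depth limit h_lim = 0.7735 mm = 7.735e-04 m.
In SI base units, W = 3779 N, H = 2.514e+08 Pa, K = 1.091e-06.
Limit volume V_lim = h_lim·A = 7.735e-04 · 7.601e-04 = 5.880e-07 m³.
Life L = V_lim·H/(K·W) = 5.880e-07 · 2.514e+08 / (1.091e-06 · 3779) = 3.585e+04 m.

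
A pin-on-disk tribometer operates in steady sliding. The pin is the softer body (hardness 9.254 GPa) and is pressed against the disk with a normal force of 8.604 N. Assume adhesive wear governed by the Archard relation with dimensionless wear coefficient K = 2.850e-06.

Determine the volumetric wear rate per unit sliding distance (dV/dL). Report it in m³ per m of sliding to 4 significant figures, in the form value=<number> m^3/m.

value=2.650e-15 m^3/m

Intermediate values appear rounded — every step carries full precision, and rounded just once to four significant digits.
Convert: Hardness H = 9.254 GPa = 9.254e+09 Pa.
Expressed in SI base units: W = 8.604 N, H = 9.254e+09 Pa, K = 2.850e-06.
Rate of wear dV/dL = K·W/H — distance-free: 2.850e-06 · 8.604 / 9.254e+09 = 2.650e-15 m³/m.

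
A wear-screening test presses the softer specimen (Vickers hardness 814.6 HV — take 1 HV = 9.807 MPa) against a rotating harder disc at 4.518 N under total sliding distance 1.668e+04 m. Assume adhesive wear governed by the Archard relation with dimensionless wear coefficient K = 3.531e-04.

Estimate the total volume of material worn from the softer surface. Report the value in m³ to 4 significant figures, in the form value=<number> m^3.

All working math maintains full precision; shown intermediates are rounded; rounded just once to four significant digits.
Convert: Hardness H = 814.6 HV × 9.807 MPa/HV = 7989 MPa = 7.989e+09 Pa.
SI base units throughout: W = 4.518 N, H = 7.989e+09 Pa, K = 3.531e-04.
Apply Archard: V = K·W·L/H = 3.531e-04 · 4.518 · 1.668e+04 / 7.989e+09 = 3.331e-09 m³.

value=3.331e-09 m^3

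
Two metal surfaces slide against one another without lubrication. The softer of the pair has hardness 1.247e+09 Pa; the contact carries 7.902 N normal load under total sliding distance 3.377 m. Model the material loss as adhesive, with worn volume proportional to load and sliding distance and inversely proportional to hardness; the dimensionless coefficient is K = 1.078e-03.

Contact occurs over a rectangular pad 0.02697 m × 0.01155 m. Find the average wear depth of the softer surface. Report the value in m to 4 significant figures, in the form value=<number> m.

All working math carries full float precision — the intermediates are printed rounded. Rounded just once, at four significant digits.
Contact area A = 0.02697 m × 0.01155 m = 3.115e-04 m².
Working in SI base units: W = 7.902 N, H = 1.247e+09 Pa, K = 1.078e-03.
Worn volume V = K·W·L/H = 1.078e-03 · 7.902 · 3.377 / 1.247e+09 = 2.307e-11 m³.
Depth h = V/A = 2.307e-11 / 3.115e-04 = 7.406e-08 m.

value=7.406e-08 m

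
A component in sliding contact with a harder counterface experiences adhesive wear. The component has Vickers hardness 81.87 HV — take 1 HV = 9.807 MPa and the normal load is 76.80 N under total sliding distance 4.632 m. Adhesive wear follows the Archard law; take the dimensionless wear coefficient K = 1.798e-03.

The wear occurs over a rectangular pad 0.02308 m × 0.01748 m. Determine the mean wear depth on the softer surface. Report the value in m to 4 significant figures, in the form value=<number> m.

value=1.975e-06 m

The intermediates are shown rounded, and all arithmetic runs at full precision — one final rounding, at 4 significant figures.
Convert: Hardness H = 81.87 HV × 9.807 MPa/HV = 802.9 MPa = 8.029e+08 Pa.
Convert: Contact area A = 0.02308 m × 0.01748 m = 4.034e-04 m².
In SI base units, W = 76.80 N, H = 8.029e+08 Pa, K = 1.798e-03.
Wear volume V = K·W·L/H = 1.798e-03 · 76.80 · 4.632 / 8.029e+08 = 7.966e-10 m³.
Depth h = V/A = 7.966e-10 / 4.034e-04 = 1.975e-06 m.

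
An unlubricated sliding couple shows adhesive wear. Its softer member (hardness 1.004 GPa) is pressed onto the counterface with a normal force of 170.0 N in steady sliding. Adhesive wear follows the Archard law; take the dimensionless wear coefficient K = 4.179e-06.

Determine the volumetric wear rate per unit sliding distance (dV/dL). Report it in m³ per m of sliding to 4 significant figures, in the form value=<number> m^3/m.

Intermediate values are printed rounded; each operation holds full precision — rounded just once to 4 significant figures.
Hardness H = 1.004 GPa = 1.004e+09 Pa.
Expressed in SI base units: W = 170.0 N, H = 1.004e+09 Pa, K = 4.179e-06.
Rate of wear dV/dL = K·W/H: 4.179e-06 · 170.0 / 1.004e+09 = 7.076e-13 m³/m.

value=7.076e-13 m^3/m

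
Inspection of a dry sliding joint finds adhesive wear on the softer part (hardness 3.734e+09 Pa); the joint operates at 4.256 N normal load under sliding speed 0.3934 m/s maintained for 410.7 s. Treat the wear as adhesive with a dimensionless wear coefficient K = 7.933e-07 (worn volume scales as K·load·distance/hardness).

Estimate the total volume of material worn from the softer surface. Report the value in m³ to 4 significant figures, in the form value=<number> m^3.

Every step holds full float precision — intermediates are printed rounded; a single final rounding: 4 significant figures.
Convert: Distance covered L = v·t = 0.3934 m/s × 410.7 s = 161.6 m.
In SI base units, W = 4.256 N, H = 3.734e+09 Pa, K = 7.933e-07.
The Archard volume V = K·W·L/H = 7.933e-07 · 4.256 · 161.6 / 3.734e+09 = 1.461e-13 m³.

value=1.461e-13 m^3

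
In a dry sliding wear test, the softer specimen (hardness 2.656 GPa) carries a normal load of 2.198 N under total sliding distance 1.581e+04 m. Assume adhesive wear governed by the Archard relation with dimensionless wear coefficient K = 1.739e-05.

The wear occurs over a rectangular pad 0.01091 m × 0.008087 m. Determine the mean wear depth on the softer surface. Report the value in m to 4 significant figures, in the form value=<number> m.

The computation carries full precision, and intermediate values are shown rounded; one final rounding: 4 significant digits.
Hardness H = 2.656 GPa = 2.656e+09 Pa.
Contact area A = 0.01091 m × 0.008087 m = 8.823e-05 m².
Restated in SI base units: W = 2.198 N, H = 2.656e+09 Pa, K = 1.739e-05.
Archard volume V = K·W·L/H = 1.739e-05 · 2.198 · 1.581e+04 / 2.656e+09 = 2.275e-10 m³.
Depth of wear h = V/A = 2.275e-10 / 8.823e-05 = 2.579e-06 m.

value=2.579e-06 m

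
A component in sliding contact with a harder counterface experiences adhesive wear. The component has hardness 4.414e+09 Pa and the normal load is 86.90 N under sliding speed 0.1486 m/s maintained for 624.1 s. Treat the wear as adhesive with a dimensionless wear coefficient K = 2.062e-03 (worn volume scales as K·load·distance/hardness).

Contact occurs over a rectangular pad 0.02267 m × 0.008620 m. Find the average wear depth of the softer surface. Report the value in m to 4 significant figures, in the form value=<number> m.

value=1.927e-05 m

Each operation holds full float precision — intermediate values are displayed rounded, and rounded once at the end to 4 significant figures.
Convert: The distance L = v·t = 0.1486 m/s × 624.1 s = 92.74 m.
Convert: Contact area A = 0.02267 m × 0.008620 m = 1.954e-04 m².
As SI base values: W = 86.90 N, H = 4.414e+09 Pa, K = 2.062e-03.
By Archard's law, V = K·W·L/H = 2.062e-03 · 86.90 · 92.74 / 4.414e+09 = 3.765e-09 m³.
Average depth h = V/A = 3.765e-09 / 1.954e-04 = 1.927e-05 m.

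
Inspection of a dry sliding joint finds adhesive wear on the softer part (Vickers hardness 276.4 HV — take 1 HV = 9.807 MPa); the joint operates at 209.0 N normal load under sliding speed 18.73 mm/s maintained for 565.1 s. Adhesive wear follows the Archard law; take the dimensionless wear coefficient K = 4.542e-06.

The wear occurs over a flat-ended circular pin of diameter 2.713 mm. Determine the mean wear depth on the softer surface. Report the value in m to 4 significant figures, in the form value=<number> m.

value=6.412e-07 m

The algebra carries full float precision, and intermediates are printed rounded, and rounded once at the end to four significant digits.
Convert: Sliding speed v = 18.73 mm/s = 0.01873 m/s. Total distance L = v·t = 0.01873 m/s × 565.1 s = 10.58 m.
Convert: Hardness H = 276.4 HV × 9.807 MPa/HV = 2711 MPa = 2.711e+09 Pa.
Convert: Pin diameter d = 2.713 mm = 0.002713 m. Contact area A = π·d²/4 = π·(0.002713 m)²/4 = 5.781e-06 m².
In SI base units, W = 209.0 N, H = 2.711e+09 Pa, K = 4.542e-06.
Volume removed: V = K·W·L/H = 4.542e-06 · 209.0 · 10.58 / 2.711e+09 = 3.707e-12 m³.
Mean wear depth h = V/A = 3.707e-12 / 5.781e-06 = 6.412e-07 m.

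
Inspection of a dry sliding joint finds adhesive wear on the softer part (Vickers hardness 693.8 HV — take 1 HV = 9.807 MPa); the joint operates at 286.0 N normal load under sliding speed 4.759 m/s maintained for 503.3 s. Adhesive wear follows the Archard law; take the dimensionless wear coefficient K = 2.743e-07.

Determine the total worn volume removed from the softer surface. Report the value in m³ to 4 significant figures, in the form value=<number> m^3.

value=2.762e-11 m^3

The computation maintains full float precision; displayed values are rounded, and one final rounding: four significant figures.
Convert: Distance covered L = v·t = 4.759 m/s × 503.3 s = 2395 m.
Convert: Hardness H = 693.8 HV × 9.807 MPa/HV = 6804 MPa = 6.804e+09 Pa.
In SI base units: W = 286.0 N, H = 6.804e+09 Pa, K = 2.743e-07.
Volume removed: V = K·W·L/H = 2.743e-07 · 286.0 · 2395 / 6.804e+09 = 2.762e-11 m³.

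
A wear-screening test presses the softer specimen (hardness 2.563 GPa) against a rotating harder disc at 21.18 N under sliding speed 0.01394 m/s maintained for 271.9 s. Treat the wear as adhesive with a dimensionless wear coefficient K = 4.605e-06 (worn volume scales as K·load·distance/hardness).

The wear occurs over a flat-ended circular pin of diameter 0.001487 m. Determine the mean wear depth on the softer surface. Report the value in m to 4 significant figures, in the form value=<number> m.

The computation carries full float precision; the intermediates are printed rounded. Rounded once at the end to 4 significant digits.
Convert: Sliding distance L = v·t = 0.01394 m/s × 271.9 s = 3.790 m.
Convert: Hardness H = 2.563 GPa = 2.563e+09 Pa.
Convert: Contact area A = π·d²/4 = π·(0.001487 m)²/4 = 1.737e-06 m².
Collected in SI base units: W = 21.18 N, H = 2.563e+09 Pa, K = 4.605e-06.
Wear volume V = K·W·L/H = 4.605e-06 · 21.18 · 3.790 / 2.563e+09 = 1.442e-13 m³.
Mean depth h = V/A = 1.442e-13 / 1.737e-06 = 8.306e-08 m.

value=8.306e-08 m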